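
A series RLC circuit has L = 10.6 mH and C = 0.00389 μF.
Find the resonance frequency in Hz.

Step 1 — Resonance condition Im(Z)=0 gives ω₀ = 1/√(LC).
Step 2 — ω₀ = 1/√(0.0106·3.89e-09) = 1.557e+05 rad/s.
Step 3 — f₀ = ω₀/(2π) = 2.479e+04 Hz.

f₀ = 2.479e+04 Hz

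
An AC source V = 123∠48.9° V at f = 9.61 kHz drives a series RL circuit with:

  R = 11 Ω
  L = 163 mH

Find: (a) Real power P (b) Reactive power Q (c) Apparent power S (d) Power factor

Step 1 — Angular frequency: ω = 2π·f = 2π·9610 = 6.038e+04 rad/s.
Step 2 — Component impedances:
  R: Z = R = 11 Ω
  L: Z = jωL = j·6.038e+04·0.163 = 0 + j9842 Ω
Step 3 — Series combination: Z_total = R + L = 11 + j9842 Ω = 9842∠89.9° Ω.
Step 4 — Source phasor: V = 123∠48.9° V = 80.86 + j92.69 V.
Step 5 — Current: I = V / Z = 0.009427 - j0.008205 A = 0.0125∠-41.0° A.
Step 6 — Complex power: S = V·I* = 0.001718 + j1.537 VA.
Step 7 — Real power: P = Re(S) = 0.001718 W.
Step 8 — Reactive power: Q = Im(S) = 1.537 VAR.
Step 9 — Apparent power: |S| = 1.537 VA.
Step 10 — Power factor: PF = P/|S| = 0.001118 (lagging).

(a) P = 0.001718 W  (b) Q = 1.537 VAR  (c) S = 1.537 VA  (d) PF = 0.001118 (lagging)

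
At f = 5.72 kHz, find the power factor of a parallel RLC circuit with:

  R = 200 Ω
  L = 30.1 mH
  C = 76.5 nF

Step 1 — Angular frequency: ω = 2π·f = 2π·5720 = 3.594e+04 rad/s.
Step 2 — Component impedances:
  R: Z = R = 200 Ω
  L: Z = jωL = j·3.594e+04·0.0301 = 0 + j1082 Ω
  C: Z = 1/(jωC) = -j/(ω·C) = 0 - j363.7 Ω
Step 3 — Parallel combination: 1/Z_total = 1/R + 1/L + 1/C; Z_total = 176.5 - j64.42 Ω = 187.9∠-20.1° Ω.
Step 4 — Power factor: PF = cos(φ) = Re(Z)/|Z| = 176.49/187.88 = 0.9394.
Step 5 — Type: Im(Z) = -64.42 ⇒ leading (phase φ = -20.1°).

PF = 0.9394 (leading, φ = -20.1°)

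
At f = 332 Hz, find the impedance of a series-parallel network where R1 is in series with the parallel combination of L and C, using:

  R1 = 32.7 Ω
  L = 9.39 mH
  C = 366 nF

Step 1 — Angular frequency: ω = 2π·f = 2π·332 = 2086 rad/s.
Step 2 — Component impedances:
  R1: Z = R = 32.7 Ω
  L: Z = jωL = j·2086·0.00939 = 0 + j19.59 Ω
  C: Z = 1/(jωC) = -j/(ω·C) = 0 - j1310 Ω
Step 3 — Parallel branch: L || C = 1/(1/L + 1/C) = 0 + j19.89 Ω.
Step 4 — Series with R1: Z_total = R1 + (L || C) = 32.7 + j19.89 Ω = 38.27∠31.3° Ω.

Z = 32.7 + j19.89 Ω = 38.27∠31.3° Ω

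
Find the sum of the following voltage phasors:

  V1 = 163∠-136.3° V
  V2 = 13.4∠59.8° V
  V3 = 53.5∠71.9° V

Step 1 — Convert each phasor to rectangular form:
  V1 = 163·(cos(-136.3°) + j·sin(-136.3°)) = -117.8 - j112.6 V
  V2 = 13.4·(cos(59.8°) + j·sin(59.8°)) = 6.74 + j11.58 V
  V3 = 53.5·(cos(71.9°) + j·sin(71.9°)) = 16.62 + j50.85 V
Step 2 — Sum components: V_total = -94.48 - j50.18 V.
Step 3 — Convert to polar: |V_total| = 107 V, ∠V_total = -152.0°.

V_total = 107∠-152.0° V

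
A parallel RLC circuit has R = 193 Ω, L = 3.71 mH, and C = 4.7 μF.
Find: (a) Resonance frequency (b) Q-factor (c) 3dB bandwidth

Step 1 — Resonance: ω₀ = 1/√(LC) = 1/√(0.00371·4.7e-06) = 7573 rad/s.
Step 2 — f₀ = ω₀/(2π) = 1205 Hz.
Step 3 — Parallel Q: Q = R/(ω₀L) = 193/(7573·0.00371) = 6.869.
Step 4 — Bandwidth: Δω = ω₀/Q = 1102 rad/s; BW = Δω/(2π) = 175.5 Hz.

(a) f₀ = 1205 Hz  (b) Q = 6.869  (c) BW = 175.5 Hz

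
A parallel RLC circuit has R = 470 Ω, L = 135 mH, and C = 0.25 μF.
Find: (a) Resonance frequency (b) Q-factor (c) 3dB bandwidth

Step 1 — Resonance: ω₀ = 1/√(LC) = 1/√(0.135·2.5e-07) = 5443 rad/s.
Step 2 — f₀ = ω₀/(2π) = 866.3 Hz.
Step 3 — Parallel Q: Q = R/(ω₀L) = 470/(5443·0.135) = 0.6396.
Step 4 — Bandwidth: Δω = ω₀/Q = 8511 rad/s; BW = Δω/(2π) = 1355 Hz.

(a) f₀ = 866.3 Hz  (b) Q = 0.6396  (c) BW = 1355 Hz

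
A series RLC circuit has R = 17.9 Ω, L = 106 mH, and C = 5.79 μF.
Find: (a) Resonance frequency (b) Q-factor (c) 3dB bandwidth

Step 1 — Resonance: ω₀ = 1/√(LC) = 1/√(0.106·5.79e-06) = 1276 rad/s.
Step 2 — f₀ = ω₀/(2π) = 203.2 Hz.
Step 3 — Series Q: Q = ω₀L/R = 1276·0.106/17.9 = 7.559.
Step 4 — Bandwidth: Δω = ω₀/Q = 168.9 rad/s; BW = Δω/(2π) = 26.88 Hz.

(a) f₀ = 203.2 Hz  (b) Q = 7.559  (c) BW = 26.88 Hz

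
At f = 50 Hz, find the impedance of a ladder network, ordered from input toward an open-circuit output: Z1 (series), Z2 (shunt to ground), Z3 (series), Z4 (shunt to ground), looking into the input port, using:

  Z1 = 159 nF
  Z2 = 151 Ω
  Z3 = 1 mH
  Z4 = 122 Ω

Step 1 — Angular frequency: ω = 2π·f = 2π·50 = 314.2 rad/s.
Step 2 — Component impedances:
  Z1: Z = 1/(jωC) = -j/(ω·C) = 0 - j2.002e+04 Ω
  Z2: Z = R = 151 Ω
  Z3: Z = jωL = j·314.2·0.001 = 0 + j0.3142 Ω
  Z4: Z = R = 122 Ω
Step 3 — Ladder network (open output): work backward from the far end, alternating series and parallel combinations. Z_in = 67.48 - j2.002e+04 Ω = 2.002e+04∠-89.8° Ω.

Z = 67.48 - j2.002e+04 Ω = 2.002e+04∠-89.8° Ω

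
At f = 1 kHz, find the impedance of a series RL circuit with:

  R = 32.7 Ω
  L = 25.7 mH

Step 1 — Angular frequency: ω = 2π·f = 2π·1000 = 6283 rad/s.
Step 2 — Component impedances:
  R: Z = R = 32.7 Ω
  L: Z = jωL = j·6283·0.0257 = 0 + j161.5 Ω
Step 3 — Series combination: Z_total = R + L = 32.7 + j161.5 Ω = 164.8∠78.6° Ω.

Z = 32.7 + j161.5 Ω = 164.8∠78.6° Ω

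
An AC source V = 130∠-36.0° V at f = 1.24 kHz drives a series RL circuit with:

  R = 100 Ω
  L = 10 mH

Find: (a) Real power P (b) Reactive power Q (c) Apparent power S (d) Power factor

Step 1 — Angular frequency: ω = 2π·f = 2π·1240 = 7791 rad/s.
Step 2 — Component impedances:
  R: Z = R = 100 Ω
  L: Z = jωL = j·7791·0.01 = 0 + j77.91 Ω
Step 3 — Series combination: Z_total = R + L = 100 + j77.91 Ω = 126.8∠37.9° Ω.
Step 4 — Source phasor: V = 130∠-36.0° V = 105.2 - j76.41 V.
Step 5 — Current: I = V / Z = 0.284 - j0.9854 A = 1.025∠-73.9° A.
Step 6 — Complex power: S = V·I* = 105.2 + j81.93 VA.
Step 7 — Real power: P = Re(S) = 105.2 W.
Step 8 — Reactive power: Q = Im(S) = 81.93 VAR.
Step 9 — Apparent power: |S| = 133.3 VA.
Step 10 — Power factor: PF = P/|S| = 0.7888 (lagging).

(a) P = 105.2 W  (b) Q = 81.93 VAR  (c) S = 133.3 VA  (d) PF = 0.7888 (lagging)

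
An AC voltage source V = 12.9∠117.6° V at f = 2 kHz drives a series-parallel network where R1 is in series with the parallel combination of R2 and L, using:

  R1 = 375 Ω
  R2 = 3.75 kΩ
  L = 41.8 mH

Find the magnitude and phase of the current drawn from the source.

Step 1 — Angular frequency: ω = 2π·f = 2π·2000 = 1.257e+04 rad/s.
Step 2 — Component impedances:
  R1: Z = R = 375 Ω
  R2: Z = R = 3750 Ω
  L: Z = jωL = j·1.257e+04·0.0418 = 0 + j525.3 Ω
Step 3 — Parallel branch: R2 || L = 1/(1/R2 + 1/L) = 72.16 + j515.2 Ω.
Step 4 — Series with R1: Z_total = R1 + (R2 || L) = 447.2 + j515.2 Ω = 682.2∠49.0° Ω.
Step 5 — Source phasor: V = 12.9∠117.6° V = -5.977 + j11.43 V.
Step 6 — Ohm's law: I = V / Z_total = (-5.977 + j11.43) / (447.2 + j515.2) = 0.006913 + j0.0176 A.
Step 7 — Convert to polar: |I| = 0.01891 A, ∠I = 68.6°.

I = 0.01891∠68.6° A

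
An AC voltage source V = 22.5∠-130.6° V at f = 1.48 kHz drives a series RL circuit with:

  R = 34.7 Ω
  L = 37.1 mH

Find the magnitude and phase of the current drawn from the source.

Step 1 — Angular frequency: ω = 2π·f = 2π·1480 = 9299 rad/s.
Step 2 — Component impedances:
  R: Z = R = 34.7 Ω
  L: Z = jωL = j·9299·0.0371 = 0 + j345 Ω
Step 3 — Series combination: Z_total = R + L = 34.7 + j345 Ω = 346.7∠84.3° Ω.
Step 4 — Source phasor: V = 22.5∠-130.6° V = -14.64 - j17.08 V.
Step 5 — Ohm's law: I = V / Z_total = (-14.64 - j17.08) / (34.7 + j345) = -0.05325 + j0.03709 A.
Step 6 — Convert to polar: |I| = 0.06489 A, ∠I = 145.1°.

I = 0.06489∠145.1° A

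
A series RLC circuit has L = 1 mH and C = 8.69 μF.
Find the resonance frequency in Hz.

Step 1 — Resonance condition Im(Z)=0 gives ω₀ = 1/√(LC).
Step 2 — ω₀ = 1/√(0.001·8.69e-06) = 1.073e+04 rad/s.
Step 3 — f₀ = ω₀/(2π) = 1707 Hz.

f₀ = 1707 Hz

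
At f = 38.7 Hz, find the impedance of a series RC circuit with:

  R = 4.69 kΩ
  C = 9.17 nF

Step 1 — Angular frequency: ω = 2π·f = 2π·38.7 = 243.2 rad/s.
Step 2 — Component impedances:
  R: Z = R = 4690 Ω
  C: Z = 1/(jωC) = -j/(ω·C) = 0 - j4.485e+05 Ω
Step 3 — Series combination: Z_total = R + C = 4690 - j4.485e+05 Ω = 4.485e+05∠-89.4° Ω.

Z = 4690 - j4.485e+05 Ω = 4.485e+05∠-89.4° Ω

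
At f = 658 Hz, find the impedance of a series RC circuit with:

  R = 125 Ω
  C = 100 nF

Step 1 — Angular frequency: ω = 2π·f = 2π·658 = 4134 rad/s.
Step 2 — Component impedances:
  R: Z = R = 125 Ω
  C: Z = 1/(jωC) = -j/(ω·C) = 0 - j2419 Ω
Step 3 — Series combination: Z_total = R + C = 125 - j2419 Ω = 2422∠-87.0° Ω.

Z = 125 - j2419 Ω = 2422∠-87.0° Ω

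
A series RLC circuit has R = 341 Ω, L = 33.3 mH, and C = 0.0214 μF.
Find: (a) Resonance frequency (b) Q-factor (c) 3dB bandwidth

Step 1 — Resonance: ω₀ = 1/√(LC) = 1/√(0.0333·2.14e-08) = 3.746e+04 rad/s.
Step 2 — f₀ = ω₀/(2π) = 5962 Hz.
Step 3 — Series Q: Q = ω₀L/R = 3.746e+04·0.0333/341 = 3.658.
Step 4 — Bandwidth: Δω = ω₀/Q = 1.024e+04 rad/s; BW = Δω/(2π) = 1630 Hz.

(a) f₀ = 5962 Hz  (b) Q = 3.658  (c) BW = 1630 Hz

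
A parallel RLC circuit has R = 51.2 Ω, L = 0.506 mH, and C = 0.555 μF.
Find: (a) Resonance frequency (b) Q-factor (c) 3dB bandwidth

Step 1 — Resonance: ω₀ = 1/√(LC) = 1/√(0.000506·5.55e-07) = 5.967e+04 rad/s.
Step 2 — f₀ = ω₀/(2π) = 9497 Hz.
Step 3 — Parallel Q: Q = R/(ω₀L) = 51.2/(5.967e+04·0.000506) = 1.696.
Step 4 — Bandwidth: Δω = ω₀/Q = 3.519e+04 rad/s; BW = Δω/(2π) = 5601 Hz.

(a) f₀ = 9497 Hz  (b) Q = 1.696  (c) BW = 5601 Hz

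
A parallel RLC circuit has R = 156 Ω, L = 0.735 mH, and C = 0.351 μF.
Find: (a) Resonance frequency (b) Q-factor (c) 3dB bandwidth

Step 1 — Resonance: ω₀ = 1/√(LC) = 1/√(0.000735·3.51e-07) = 6.226e+04 rad/s.
Step 2 — f₀ = ω₀/(2π) = 9909 Hz.
Step 3 — Parallel Q: Q = R/(ω₀L) = 156/(6.226e+04·0.000735) = 3.409.
Step 4 — Bandwidth: Δω = ω₀/Q = 1.826e+04 rad/s; BW = Δω/(2π) = 2907 Hz.

(a) f₀ = 9909 Hz  (b) Q = 3.409  (c) BW = 2907 Hz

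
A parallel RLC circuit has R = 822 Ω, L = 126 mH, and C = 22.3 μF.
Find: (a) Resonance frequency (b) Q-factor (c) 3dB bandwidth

Step 1 — Resonance: ω₀ = 1/√(LC) = 1/√(0.126·2.23e-05) = 596.6 rad/s.
Step 2 — f₀ = ω₀/(2π) = 94.95 Hz.
Step 3 — Parallel Q: Q = R/(ω₀L) = 822/(596.6·0.126) = 10.94.
Step 4 — Bandwidth: Δω = ω₀/Q = 54.55 rad/s; BW = Δω/(2π) = 8.682 Hz.

(a) f₀ = 94.95 Hz  (b) Q = 10.94  (c) BW = 8.682 Hz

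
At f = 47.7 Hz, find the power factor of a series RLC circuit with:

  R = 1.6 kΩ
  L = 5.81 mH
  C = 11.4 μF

Step 1 — Angular frequency: ω = 2π·f = 2π·47.7 = 299.7 rad/s.
Step 2 — Component impedances:
  R: Z = R = 1600 Ω
  L: Z = jωL = j·299.7·0.00581 = 0 + j1.741 Ω
  C: Z = 1/(jωC) = -j/(ω·C) = 0 - j292.7 Ω
Step 3 — Series combination: Z_total = R + L + C = 1600 - j290.9 Ω = 1626∠-10.3° Ω.
Step 4 — Power factor: PF = cos(φ) = Re(Z)/|Z| = 1600/1626.2 = 0.9839.
Step 5 — Type: Im(Z) = -290.9 ⇒ leading (phase φ = -10.3°).

PF = 0.9839 (leading, φ = -10.3°)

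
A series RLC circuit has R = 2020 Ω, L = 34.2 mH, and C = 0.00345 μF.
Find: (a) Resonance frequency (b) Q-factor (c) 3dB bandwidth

Step 1 — Resonance: ω₀ = 1/√(LC) = 1/√(0.0342·3.45e-09) = 9.206e+04 rad/s.
Step 2 — f₀ = ω₀/(2π) = 1.465e+04 Hz.
Step 3 — Series Q: Q = ω₀L/R = 9.206e+04·0.0342/2020 = 1.559.
Step 4 — Bandwidth: Δω = ω₀/Q = 5.906e+04 rad/s; BW = Δω/(2π) = 9400 Hz.

(a) f₀ = 1.465e+04 Hz  (b) Q = 1.559  (c) BW = 9400 Hz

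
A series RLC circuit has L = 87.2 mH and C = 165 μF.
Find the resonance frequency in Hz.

Step 1 — Resonance condition Im(Z)=0 gives ω₀ = 1/√(LC).
Step 2 — ω₀ = 1/√(0.0872·0.000165) = 263.6 rad/s.
Step 3 — f₀ = ω₀/(2π) = 41.96 Hz.

f₀ = 41.96 Hz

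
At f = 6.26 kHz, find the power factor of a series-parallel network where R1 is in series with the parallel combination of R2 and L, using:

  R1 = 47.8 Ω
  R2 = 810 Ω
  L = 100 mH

Step 1 — Angular frequency: ω = 2π·f = 2π·6260 = 3.933e+04 rad/s.
Step 2 — Component impedances:
  R1: Z = R = 47.8 Ω
  R2: Z = R = 810 Ω
  L: Z = jωL = j·3.933e+04·0.1 = 0 + j3933 Ω
Step 3 — Parallel branch: R2 || L = 1/(1/R2 + 1/L) = 777 + j160 Ω.
Step 4 — Series with R1: Z_total = R1 + (R2 || L) = 824.8 + j160 Ω = 840.2∠11.0° Ω.
Step 5 — Power factor: PF = cos(φ) = Re(Z)/|Z| = 824.8/840.2 = 0.9817.
Step 6 — Type: Im(Z) = 160 ⇒ lagging (phase φ = 11.0°).

PF = 0.9817 (lagging, φ = 11.0°)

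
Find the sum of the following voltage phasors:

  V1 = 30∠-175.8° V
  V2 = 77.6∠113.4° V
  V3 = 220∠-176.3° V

Step 1 — Convert each phasor to rectangular form:
  V1 = 30·(cos(-175.8°) + j·sin(-175.8°)) = -29.92 - j2.197 V
  V2 = 77.6·(cos(113.4°) + j·sin(113.4°)) = -30.82 + j71.22 V
  V3 = 220·(cos(-176.3°) + j·sin(-176.3°)) = -219.5 - j14.2 V
Step 2 — Sum components: V_total = -280.3 + j54.82 V.
Step 3 — Convert to polar: |V_total| = 285.6 V, ∠V_total = 168.9°.

V_total = 285.6∠168.9° V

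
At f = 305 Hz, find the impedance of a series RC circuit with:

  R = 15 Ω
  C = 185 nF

Step 1 — Angular frequency: ω = 2π·f = 2π·305 = 1916 rad/s.
Step 2 — Component impedances:
  R: Z = R = 15 Ω
  C: Z = 1/(jωC) = -j/(ω·C) = 0 - j2821 Ω
Step 3 — Series combination: Z_total = R + C = 15 - j2821 Ω = 2821∠-89.7° Ω.

Z = 15 - j2821 Ω = 2821∠-89.7° Ω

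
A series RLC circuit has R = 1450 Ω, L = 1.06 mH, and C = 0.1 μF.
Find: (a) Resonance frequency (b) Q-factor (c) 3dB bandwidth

Step 1 — Resonance condition Im(Z)=0 gives ω₀ = 1/√(LC).
Step 2 — ω₀ = 1/√(0.00106·1e-07) = 9.713e+04 rad/s.
Step 3 — f₀ = ω₀/(2π) = 1.546e+04 Hz.
Step 4 — Series Q: Q = ω₀L/R = 9.713e+04·0.00106/1450 = 0.071.
Step 5 — 3dB bandwidth: Δω = ω₀/Q = 1.368e+06 rad/s; BW = Δω/(2π) = 2.177e+05 Hz.

(a) f₀ = 1.546e+04 Hz  (b) Q = 0.071  (c) BW = 2.177e+05 Hz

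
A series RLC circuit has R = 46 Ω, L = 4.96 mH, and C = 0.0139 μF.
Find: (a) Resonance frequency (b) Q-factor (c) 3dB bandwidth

Step 1 — Resonance condition Im(Z)=0 gives ω₀ = 1/√(LC).
Step 2 — ω₀ = 1/√(0.00496·1.39e-08) = 1.204e+05 rad/s.
Step 3 — f₀ = ω₀/(2π) = 1.917e+04 Hz.
Step 4 — Series Q: Q = ω₀L/R = 1.204e+05·0.00496/46 = 12.99.
Step 5 — 3dB bandwidth: Δω = ω₀/Q = 9274 rad/s; BW = Δω/(2π) = 1476 Hz.

(a) f₀ = 1.917e+04 Hz  (b) Q = 12.99  (c) BW = 1476 Hz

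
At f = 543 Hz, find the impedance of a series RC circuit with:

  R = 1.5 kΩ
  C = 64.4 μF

Step 1 — Angular frequency: ω = 2π·f = 2π·543 = 3412 rad/s.
Step 2 — Component impedances:
  R: Z = R = 1500 Ω
  C: Z = 1/(jωC) = -j/(ω·C) = 0 - j4.551 Ω
Step 3 — Series combination: Z_total = R + C = 1500 - j4.551 Ω = 1500∠-0.2° Ω.

Z = 1500 - j4.551 Ω = 1500∠-0.2° Ω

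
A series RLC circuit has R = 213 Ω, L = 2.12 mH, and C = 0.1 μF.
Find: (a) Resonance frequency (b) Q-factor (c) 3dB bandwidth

Step 1 — Resonance condition Im(Z)=0 gives ω₀ = 1/√(LC).
Step 2 — ω₀ = 1/√(0.00212·1e-07) = 6.868e+04 rad/s.
Step 3 — f₀ = ω₀/(2π) = 1.093e+04 Hz.
Step 4 — Series Q: Q = ω₀L/R = 6.868e+04·0.00212/213 = 0.6836.
Step 5 — 3dB bandwidth: Δω = ω₀/Q = 1.005e+05 rad/s; BW = Δω/(2π) = 1.599e+04 Hz.

(a) f₀ = 1.093e+04 Hz  (b) Q = 0.6836  (c) BW = 1.599e+04 Hz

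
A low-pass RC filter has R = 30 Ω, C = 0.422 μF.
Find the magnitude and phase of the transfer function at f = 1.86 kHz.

Step 1 — Angular frequency: ω = 2π·1860 = 1.169e+04 rad/s.
Step 2 — Transfer function: H(jω) = 1/(1 + jωRC).
Step 3 — Denominator: 1 + jωRC = 1 + j·1.169e+04·30·4.22e-07 = 1 + j0.148.
Step 4 — H = 0.9786 - j0.1448.
Step 5 — Magnitude: |H| = 0.9892 (-0.1 dB); phase: φ = -8.4°.

|H| = 0.9892 (-0.1 dB), φ = -8.4°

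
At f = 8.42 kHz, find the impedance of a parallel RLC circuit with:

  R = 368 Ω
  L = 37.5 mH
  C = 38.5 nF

Step 1 — Angular frequency: ω = 2π·f = 2π·8420 = 5.29e+04 rad/s.
Step 2 — Component impedances:
  R: Z = R = 368 Ω
  L: Z = jωL = j·5.29e+04·0.0375 = 0 + j1984 Ω
  C: Z = 1/(jωC) = -j/(ω·C) = 0 - j491 Ω
Step 3 — Parallel combination: 1/Z_total = 1/R + 1/L + 1/C; Z_total = 279.2 - j157.5 Ω = 320.5∠-29.4° Ω.

Z = 279.2 - j157.5 Ω = 320.5∠-29.4° Ω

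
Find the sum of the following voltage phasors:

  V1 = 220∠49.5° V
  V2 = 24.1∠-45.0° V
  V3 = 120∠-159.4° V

Step 1 — Convert each phasor to rectangular form:
  V1 = 220·(cos(49.5°) + j·sin(49.5°)) = 142.9 + j167.3 V
  V2 = 24.1·(cos(-45.0°) + j·sin(-45.0°)) = 17.04 - j17.04 V
  V3 = 120·(cos(-159.4°) + j·sin(-159.4°)) = -112.3 - j42.22 V
Step 2 — Sum components: V_total = 47.59 + j108 V.
Step 3 — Convert to polar: |V_total| = 118 V, ∠V_total = 66.2°.

V_total = 118∠66.2° V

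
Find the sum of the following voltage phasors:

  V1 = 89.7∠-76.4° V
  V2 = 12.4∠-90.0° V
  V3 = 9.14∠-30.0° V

Step 1 — Convert each phasor to rectangular form:
  V1 = 89.7·(cos(-76.4°) + j·sin(-76.4°)) = 21.09 - j87.18 V
  V2 = 12.4·(cos(-90.0°) + j·sin(-90.0°)) = 0 - j12.4 V
  V3 = 9.14·(cos(-30.0°) + j·sin(-30.0°)) = 7.915 - j4.57 V
Step 2 — Sum components: V_total = 29.01 - j104.2 V.
Step 3 — Convert to polar: |V_total| = 108.1 V, ∠V_total = -74.4°.

V_total = 108.1∠-74.4° V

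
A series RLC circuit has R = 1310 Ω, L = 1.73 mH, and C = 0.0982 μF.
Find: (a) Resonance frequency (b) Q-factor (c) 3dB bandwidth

Step 1 — Resonance condition Im(Z)=0 gives ω₀ = 1/√(LC).
Step 2 — ω₀ = 1/√(0.00173·9.82e-08) = 7.672e+04 rad/s.
Step 3 — f₀ = ω₀/(2π) = 1.221e+04 Hz.
Step 4 — Series Q: Q = ω₀L/R = 7.672e+04·0.00173/1310 = 0.1013.
Step 5 — 3dB bandwidth: Δω = ω₀/Q = 7.572e+05 rad/s; BW = Δω/(2π) = 1.205e+05 Hz.

(a) f₀ = 1.221e+04 Hz  (b) Q = 0.1013  (c) BW = 1.205e+05 Hz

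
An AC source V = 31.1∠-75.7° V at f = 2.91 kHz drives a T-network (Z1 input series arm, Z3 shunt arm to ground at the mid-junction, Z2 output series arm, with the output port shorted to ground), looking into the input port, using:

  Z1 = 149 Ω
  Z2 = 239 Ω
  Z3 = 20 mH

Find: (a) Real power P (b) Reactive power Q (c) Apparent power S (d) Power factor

Step 1 — Angular frequency: ω = 2π·f = 2π·2910 = 1.828e+04 rad/s.
Step 2 — Component impedances:
  Z1: Z = R = 149 Ω
  Z2: Z = R = 239 Ω
  Z3: Z = jωL = j·1.828e+04·0.02 = 0 + j365.7 Ω
Step 3 — With the output port shorted to ground, the output series arm Z2 runs from the junction to ground; the shunt arm Z3 also runs from the junction to ground. They appear in parallel: Z3 || Z2 = 167.5 + j109.5 Ω.
Step 4 — Series with input arm Z1: Z_in = Z1 + (Z3 || Z2) = 316.5 + j109.5 Ω = 334.9∠19.1° Ω.
Step 5 — Source phasor: V = 31.1∠-75.7° V = 7.682 - j30.14 V.
Step 6 — Current: I = V / Z = -0.007736 - j0.09255 A = 0.09288∠-94.8° A.
Step 7 — Complex power: S = V·I* = 2.73 + j0.9441 VA.
Step 8 — Real power: P = Re(S) = 2.73 W.
Step 9 — Reactive power: Q = Im(S) = 0.9441 VAR.
Step 10 — Apparent power: |S| = 2.888 VA.
Step 11 — Power factor: PF = P/|S| = 0.9451 (lagging).

(a) P = 2.73 W  (b) Q = 0.9441 VAR  (c) S = 2.888 VA  (d) PF = 0.9451 (lagging)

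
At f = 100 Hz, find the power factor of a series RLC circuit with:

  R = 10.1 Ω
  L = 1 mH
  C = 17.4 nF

Step 1 — Angular frequency: ω = 2π·f = 2π·100 = 628.3 rad/s.
Step 2 — Component impedances:
  R: Z = R = 10.1 Ω
  L: Z = jωL = j·628.3·0.001 = 0 + j0.6283 Ω
  C: Z = 1/(jωC) = -j/(ω·C) = 0 - j9.147e+04 Ω
Step 3 — Series combination: Z_total = R + L + C = 10.1 - j9.147e+04 Ω = 9.147e+04∠-90.0° Ω.
Step 4 — Power factor: PF = cos(φ) = Re(Z)/|Z| = 10.1/9.147e+04 = 0.0001104.
Step 5 — Type: Im(Z) = -9.147e+04 ⇒ leading (phase φ = -90.0°).

PF = 0.0001104 (leading, φ = -90.0°)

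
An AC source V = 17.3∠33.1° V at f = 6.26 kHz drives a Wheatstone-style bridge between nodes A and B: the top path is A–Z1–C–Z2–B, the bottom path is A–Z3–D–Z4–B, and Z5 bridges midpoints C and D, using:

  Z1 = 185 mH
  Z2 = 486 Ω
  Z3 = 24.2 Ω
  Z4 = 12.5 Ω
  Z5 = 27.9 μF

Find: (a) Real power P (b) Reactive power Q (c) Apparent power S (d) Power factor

Step 1 — Angular frequency: ω = 2π·f = 2π·6260 = 3.933e+04 rad/s.
Step 2 — Component impedances:
  Z1: Z = jωL = j·3.933e+04·0.185 = 0 + j7277 Ω
  Z2: Z = R = 486 Ω
  Z3: Z = R = 24.2 Ω
  Z4: Z = R = 12.5 Ω
  Z5: Z = 1/(jωC) = -j/(ω·C) = 0 - j0.9113 Ω
Step 3 — Bridge requires nodal analysis (the Z5 bridge couples midpoints C and D, so the two paths cannot be reduced to a simple series/parallel combination). Setting node B to ground and injecting 1 A at node A, the 3-node admittance system at A, C, D solves to V_A = Z_AB = 36.39 + j0.07992 Ω = 36.39∠0.1° Ω.
Step 4 — Source phasor: V = 17.3∠33.1° V = 14.49 + j9.448 V.
Step 5 — Current: I = V / Z = 0.3989 + j0.2588 A = 0.4755∠33.0° A.
Step 6 — Complex power: S = V·I* = 8.225 + j0.01807 VA.
Step 7 — Real power: P = Re(S) = 8.225 W.
Step 8 — Reactive power: Q = Im(S) = 0.01807 VAR.
Step 9 — Apparent power: |S| = 8.225 VA.
Step 10 — Power factor: PF = P/|S| = 1 (lagging).

(a) P = 8.225 W  (b) Q = 0.01807 VAR  (c) S = 8.225 VA  (d) PF = 1 (lagging)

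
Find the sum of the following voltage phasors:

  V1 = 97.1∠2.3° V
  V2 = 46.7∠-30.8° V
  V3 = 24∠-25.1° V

Step 1 — Convert each phasor to rectangular form:
  V1 = 97.1·(cos(2.3°) + j·sin(2.3°)) = 97.02 + j3.897 V
  V2 = 46.7·(cos(-30.8°) + j·sin(-30.8°)) = 40.11 - j23.91 V
  V3 = 24·(cos(-25.1°) + j·sin(-25.1°)) = 21.73 - j10.18 V
Step 2 — Sum components: V_total = 158.9 - j30.2 V.
Step 3 — Convert to polar: |V_total| = 161.7 V, ∠V_total = -10.8°.

V_total = 161.7∠-10.8° V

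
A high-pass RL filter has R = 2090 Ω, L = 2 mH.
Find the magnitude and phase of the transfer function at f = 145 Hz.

Step 1 — Angular frequency: ω = 2π·145 = 911.1 rad/s.
Step 2 — Transfer function: H(jω) = jωL/(R + jωL).
Step 3 — Numerator jωL = j·1.822; denominator R + jωL = 2090 + j1.822.
Step 4 — H = 7.601e-07 + j0.0008718.
Step 5 — Magnitude: |H| = 0.0008718 (-61.2 dB); phase: φ = 90.0°.

|H| = 0.0008718 (-61.2 dB), φ = 90.0°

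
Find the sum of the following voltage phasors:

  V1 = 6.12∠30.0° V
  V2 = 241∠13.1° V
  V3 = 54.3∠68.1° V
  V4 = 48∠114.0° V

Step 1 — Convert each phasor to rectangular form:
  V1 = 6.12·(cos(30.0°) + j·sin(30.0°)) = 5.3 + j3.06 V
  V2 = 241·(cos(13.1°) + j·sin(13.1°)) = 234.7 + j54.62 V
  V3 = 54.3·(cos(68.1°) + j·sin(68.1°)) = 20.25 + j50.38 V
  V4 = 48·(cos(114.0°) + j·sin(114.0°)) = -19.52 + j43.85 V
Step 2 — Sum components: V_total = 240.8 + j151.9 V.
Step 3 — Convert to polar: |V_total| = 284.7 V, ∠V_total = 32.3°.

V_total = 284.7∠32.3° V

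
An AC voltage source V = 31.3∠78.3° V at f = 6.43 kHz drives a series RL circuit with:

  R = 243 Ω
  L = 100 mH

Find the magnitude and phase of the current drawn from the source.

Step 1 — Angular frequency: ω = 2π·f = 2π·6430 = 4.04e+04 rad/s.
Step 2 — Component impedances:
  R: Z = R = 243 Ω
  L: Z = jωL = j·4.04e+04·0.1 = 0 + j4040 Ω
Step 3 — Series combination: Z_total = R + L = 243 + j4040 Ω = 4047∠86.6° Ω.
Step 4 — Source phasor: V = 31.3∠78.3° V = 6.347 + j30.65 V.
Step 5 — Ohm's law: I = V / Z_total = (6.347 + j30.65) / (243 + j4040) = 0.007653 - j0.001111 A.
Step 6 — Convert to polar: |I| = 0.007733 A, ∠I = -8.3°.

I = 0.007733∠-8.3° A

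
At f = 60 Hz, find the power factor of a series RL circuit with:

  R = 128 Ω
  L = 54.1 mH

Step 1 — Angular frequency: ω = 2π·f = 2π·60 = 377 rad/s.
Step 2 — Component impedances:
  R: Z = R = 128 Ω
  L: Z = jωL = j·377·0.0541 = 0 + j20.4 Ω
Step 3 — Series combination: Z_total = R + L = 128 + j20.4 Ω = 129.6∠9.1° Ω.
Step 4 — Power factor: PF = cos(φ) = Re(Z)/|Z| = 128/129.615 = 0.9875.
Step 5 — Type: Im(Z) = 20.4 ⇒ lagging (phase φ = 9.1°).

PF = 0.9875 (lagging, φ = 9.1°)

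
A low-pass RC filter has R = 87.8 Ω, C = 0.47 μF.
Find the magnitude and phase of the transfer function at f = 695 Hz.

Step 1 — Angular frequency: ω = 2π·695 = 4367 rad/s.
Step 2 — Transfer function: H(jω) = 1/(1 + jωRC).
Step 3 — Denominator: 1 + jωRC = 1 + j·4367·87.8·4.7e-07 = 1 + j0.1802.
Step 4 — H = 0.9685 - j0.1745.
Step 5 — Magnitude: |H| = 0.9841 (-0.1 dB); phase: φ = -10.2°.

|H| = 0.9841 (-0.1 dB), φ = -10.2°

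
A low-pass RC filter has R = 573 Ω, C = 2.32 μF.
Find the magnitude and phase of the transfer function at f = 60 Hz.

Step 1 — Angular frequency: ω = 2π·60 = 377 rad/s.
Step 2 — Transfer function: H(jω) = 1/(1 + jωRC).
Step 3 — Denominator: 1 + jωRC = 1 + j·377·573·2.32e-06 = 1 + j0.5012.
Step 4 — H = 0.7993 - j0.4006.
Step 5 — Magnitude: |H| = 0.894 (-1.0 dB); phase: φ = -26.6°.

|H| = 0.894 (-1.0 dB), φ = -26.6°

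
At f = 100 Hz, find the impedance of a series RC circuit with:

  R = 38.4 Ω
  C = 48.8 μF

Step 1 — Angular frequency: ω = 2π·f = 2π·100 = 628.3 rad/s.
Step 2 — Component impedances:
  R: Z = R = 38.4 Ω
  C: Z = 1/(jωC) = -j/(ω·C) = 0 - j32.61 Ω
Step 3 — Series combination: Z_total = R + C = 38.4 - j32.61 Ω = 50.38∠-40.3° Ω.

Z = 38.4 - j32.61 Ω = 50.38∠-40.3° Ω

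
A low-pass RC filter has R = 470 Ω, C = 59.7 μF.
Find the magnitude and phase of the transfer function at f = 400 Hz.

Step 1 — Angular frequency: ω = 2π·400 = 2513 rad/s.
Step 2 — Transfer function: H(jω) = 1/(1 + jωRC).
Step 3 — Denominator: 1 + jωRC = 1 + j·2513·470·5.97e-05 = 1 + j70.52.
Step 4 — H = 0.000201 - j0.01418.
Step 5 — Magnitude: |H| = 0.01418 (-37.0 dB); phase: φ = -89.2°.

|H| = 0.01418 (-37.0 dB), φ = -89.2°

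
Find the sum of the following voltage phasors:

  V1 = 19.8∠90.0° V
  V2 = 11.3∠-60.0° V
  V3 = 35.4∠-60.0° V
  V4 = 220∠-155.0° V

Step 1 — Convert each phasor to rectangular form:
  V1 = 19.8·(cos(90.0°) + j·sin(90.0°)) = 0 + j19.8 V
  V2 = 11.3·(cos(-60.0°) + j·sin(-60.0°)) = 5.65 - j9.786 V
  V3 = 35.4·(cos(-60.0°) + j·sin(-60.0°)) = 17.7 - j30.66 V
  V4 = 220·(cos(-155.0°) + j·sin(-155.0°)) = -199.4 - j92.98 V
Step 2 — Sum components: V_total = -176 - j113.6 V.
Step 3 — Convert to polar: |V_total| = 209.5 V, ∠V_total = -147.2°.

V_total = 209.5∠-147.2° V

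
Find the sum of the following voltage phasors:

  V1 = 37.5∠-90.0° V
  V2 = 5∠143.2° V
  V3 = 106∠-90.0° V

Step 1 — Convert each phasor to rectangular form:
  V1 = 37.5·(cos(-90.0°) + j·sin(-90.0°)) = 0 - j37.5 V
  V2 = 5·(cos(143.2°) + j·sin(143.2°)) = -4.004 + j2.995 V
  V3 = 106·(cos(-90.0°) + j·sin(-90.0°)) = 0 - j106 V
Step 2 — Sum components: V_total = -4.004 - j140.5 V.
Step 3 — Convert to polar: |V_total| = 140.6 V, ∠V_total = -91.6°.

V_total = 140.6∠-91.6° V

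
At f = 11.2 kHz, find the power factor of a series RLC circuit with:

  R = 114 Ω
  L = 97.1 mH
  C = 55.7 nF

Step 1 — Angular frequency: ω = 2π·f = 2π·1.12e+04 = 7.037e+04 rad/s.
Step 2 — Component impedances:
  R: Z = R = 114 Ω
  L: Z = jωL = j·7.037e+04·0.0971 = 0 + j6833 Ω
  C: Z = 1/(jωC) = -j/(ω·C) = 0 - j255.1 Ω
Step 3 — Series combination: Z_total = R + L + C = 114 + j6578 Ω = 6579∠89.0° Ω.
Step 4 — Power factor: PF = cos(φ) = Re(Z)/|Z| = 114/6579 = 0.01733.
Step 5 — Type: Im(Z) = 6578 ⇒ lagging (phase φ = 89.0°).

PF = 0.01733 (lagging, φ = 89.0°)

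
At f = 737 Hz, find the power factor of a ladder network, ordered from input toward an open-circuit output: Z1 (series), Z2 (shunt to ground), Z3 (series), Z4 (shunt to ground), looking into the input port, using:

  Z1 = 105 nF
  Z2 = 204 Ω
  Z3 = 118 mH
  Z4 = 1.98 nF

Step 1 — Angular frequency: ω = 2π·f = 2π·737 = 4631 rad/s.
Step 2 — Component impedances:
  Z1: Z = 1/(jωC) = -j/(ω·C) = 0 - j2057 Ω
  Z2: Z = R = 204 Ω
  Z3: Z = jωL = j·4631·0.118 = 0 + j546.4 Ω
  Z4: Z = 1/(jωC) = -j/(ω·C) = 0 - j1.091e+05 Ω
Step 3 — Ladder network (open output): work backward from the far end, alternating series and parallel combinations. Z_in = 204 - j2057 Ω = 2067∠-84.3° Ω.
Step 4 — Power factor: PF = cos(φ) = Re(Z)/|Z| = 204/2067 = 0.09869.
Step 5 — Type: Im(Z) = -2057 ⇒ leading (phase φ = -84.3°).

PF = 0.09869 (leading, φ = -84.3°)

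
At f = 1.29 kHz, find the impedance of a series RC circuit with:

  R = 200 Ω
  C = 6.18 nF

Step 1 — Angular frequency: ω = 2π·f = 2π·1290 = 8105 rad/s.
Step 2 — Component impedances:
  R: Z = R = 200 Ω
  C: Z = 1/(jωC) = -j/(ω·C) = 0 - j1.996e+04 Ω
Step 3 — Series combination: Z_total = R + C = 200 - j1.996e+04 Ω = 1.996e+04∠-89.4° Ω.

Z = 200 - j1.996e+04 Ω = 1.996e+04∠-89.4° Ω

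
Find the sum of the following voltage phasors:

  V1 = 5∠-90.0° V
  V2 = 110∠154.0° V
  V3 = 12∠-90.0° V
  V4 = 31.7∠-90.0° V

Step 1 — Convert each phasor to rectangular form:
  V1 = 5·(cos(-90.0°) + j·sin(-90.0°)) = 0 - j5 V
  V2 = 110·(cos(154.0°) + j·sin(154.0°)) = -98.87 + j48.22 V
  V3 = 12·(cos(-90.0°) + j·sin(-90.0°)) = 0 - j12 V
  V4 = 31.7·(cos(-90.0°) + j·sin(-90.0°)) = 0 - j31.7 V
Step 2 — Sum components: V_total = -98.87 - j0.4792 V.
Step 3 — Convert to polar: |V_total| = 98.87 V, ∠V_total = -179.7°.

V_total = 98.87∠-179.7° V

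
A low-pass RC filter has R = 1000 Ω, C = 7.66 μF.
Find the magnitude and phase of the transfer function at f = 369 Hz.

Step 1 — Angular frequency: ω = 2π·369 = 2318 rad/s.
Step 2 — Transfer function: H(jω) = 1/(1 + jωRC).
Step 3 — Denominator: 1 + jωRC = 1 + j·2318·1000·7.66e-06 = 1 + j17.76.
Step 4 — H = 0.00316 - j0.05613.
Step 5 — Magnitude: |H| = 0.05622 (-25.0 dB); phase: φ = -86.8°.

|H| = 0.05622 (-25.0 dB), φ = -86.8°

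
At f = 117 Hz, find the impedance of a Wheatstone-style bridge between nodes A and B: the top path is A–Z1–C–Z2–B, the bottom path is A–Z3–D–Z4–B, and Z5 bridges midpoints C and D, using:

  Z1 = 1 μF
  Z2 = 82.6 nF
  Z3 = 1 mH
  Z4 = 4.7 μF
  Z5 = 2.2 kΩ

Step 1 — Angular frequency: ω = 2π·f = 2π·117 = 735.1 rad/s.
Step 2 — Component impedances:
  Z1: Z = 1/(jωC) = -j/(ω·C) = 0 - j1360 Ω
  Z2: Z = 1/(jωC) = -j/(ω·C) = 0 - j1.647e+04 Ω
  Z3: Z = jωL = j·735.1·0.001 = 0 + j0.7351 Ω
  Z4: Z = 1/(jωC) = -j/(ω·C) = 0 - j289.4 Ω
  Z5: Z = R = 2200 Ω
Step 3 — Bridge requires nodal analysis (the Z5 bridge couples midpoints C and D, so the two paths cannot be reduced to a simple series/parallel combination). Setting node B to ground and injecting 1 A at node A, the 3-node admittance system at A, C, D solves to V_A = Z_AB = 0.1719 - j284 Ω = 284∠-90.0° Ω.

Z = 0.1719 - j284 Ω = 284∠-90.0° Ω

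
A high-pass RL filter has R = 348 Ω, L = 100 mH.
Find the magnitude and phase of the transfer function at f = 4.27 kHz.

Step 1 — Angular frequency: ω = 2π·4270 = 2.683e+04 rad/s.
Step 2 — Transfer function: H(jω) = jωL/(R + jωL).
Step 3 — Numerator jωL = j·2683; denominator R + jωL = 348 + j2683.
Step 4 — H = 0.9835 + j0.1276.
Step 5 — Magnitude: |H| = 0.9917 (-0.1 dB); phase: φ = 7.4°.

|H| = 0.9917 (-0.1 dB), φ = 7.4°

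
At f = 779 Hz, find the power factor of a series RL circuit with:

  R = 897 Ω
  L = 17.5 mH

Step 1 — Angular frequency: ω = 2π·f = 2π·779 = 4895 rad/s.
Step 2 — Component impedances:
  R: Z = R = 897 Ω
  L: Z = jωL = j·4895·0.0175 = 0 + j85.66 Ω
Step 3 — Series combination: Z_total = R + L = 897 + j85.66 Ω = 901.1∠5.5° Ω.
Step 4 — Power factor: PF = cos(φ) = Re(Z)/|Z| = 897/901.1 = 0.9955.
Step 5 — Type: Im(Z) = 85.66 ⇒ lagging (phase φ = 5.5°).

PF = 0.9955 (lagging, φ = 5.5°)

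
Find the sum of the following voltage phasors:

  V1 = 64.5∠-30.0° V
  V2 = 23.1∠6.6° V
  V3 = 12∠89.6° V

Step 1 — Convert each phasor to rectangular form:
  V1 = 64.5·(cos(-30.0°) + j·sin(-30.0°)) = 55.86 - j32.25 V
  V2 = 23.1·(cos(6.6°) + j·sin(6.6°)) = 22.95 + j2.655 V
  V3 = 12·(cos(89.6°) + j·sin(89.6°)) = 0.08378 + j12 V
Step 2 — Sum components: V_total = 78.89 - j17.6 V.
Step 3 — Convert to polar: |V_total| = 80.83 V, ∠V_total = -12.6°.

V_total = 80.83∠-12.6° V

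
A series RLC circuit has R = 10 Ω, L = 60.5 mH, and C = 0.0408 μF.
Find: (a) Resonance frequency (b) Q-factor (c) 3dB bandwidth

Step 1 — Resonance: ω₀ = 1/√(LC) = 1/√(0.0605·4.08e-08) = 2.013e+04 rad/s.
Step 2 — f₀ = ω₀/(2π) = 3203 Hz.
Step 3 — Series Q: Q = ω₀L/R = 2.013e+04·0.0605/10 = 121.8.
Step 4 — Bandwidth: Δω = ω₀/Q = 165.3 rad/s; BW = Δω/(2π) = 26.31 Hz.

(a) f₀ = 3203 Hz  (b) Q = 121.8  (c) BW = 26.31 Hz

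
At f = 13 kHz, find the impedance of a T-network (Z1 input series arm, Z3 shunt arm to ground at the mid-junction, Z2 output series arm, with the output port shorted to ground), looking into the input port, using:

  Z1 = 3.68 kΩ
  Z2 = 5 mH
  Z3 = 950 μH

Step 1 — Angular frequency: ω = 2π·f = 2π·1.3e+04 = 8.168e+04 rad/s.
Step 2 — Component impedances:
  Z1: Z = R = 3680 Ω
  Z2: Z = jωL = j·8.168e+04·0.005 = 0 + j408.4 Ω
  Z3: Z = jωL = j·8.168e+04·0.00095 = 0 + j77.6 Ω
Step 3 — With the output port shorted to ground, the output series arm Z2 runs from the junction to ground; the shunt arm Z3 also runs from the junction to ground. They appear in parallel: Z3 || Z2 = 0 + j65.21 Ω.
Step 4 — Series with input arm Z1: Z_in = Z1 + (Z3 || Z2) = 3680 + j65.21 Ω = 3681∠1.0° Ω.

Z = 3680 + j65.21 Ω = 3681∠1.0° Ω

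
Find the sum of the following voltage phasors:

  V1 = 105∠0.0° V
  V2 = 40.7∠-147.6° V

Step 1 — Convert each phasor to rectangular form:
  V1 = 105·(cos(0.0°) + j·sin(0.0°)) = 105 V
  V2 = 40.7·(cos(-147.6°) + j·sin(-147.6°)) = -34.36 - j21.81 V
Step 2 — Sum components: V_total = 70.64 - j21.81 V.
Step 3 — Convert to polar: |V_total| = 73.93 V, ∠V_total = -17.2°.

V_total = 73.93∠-17.2° V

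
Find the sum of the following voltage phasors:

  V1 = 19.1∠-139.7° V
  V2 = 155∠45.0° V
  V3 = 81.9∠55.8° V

Step 1 — Convert each phasor to rectangular form:
  V1 = 19.1·(cos(-139.7°) + j·sin(-139.7°)) = -14.57 - j12.35 V
  V2 = 155·(cos(45.0°) + j·sin(45.0°)) = 109.6 + j109.6 V
  V3 = 81.9·(cos(55.8°) + j·sin(55.8°)) = 46.03 + j67.74 V
Step 2 — Sum components: V_total = 141.1 + j165 V.
Step 3 — Convert to polar: |V_total| = 217.1 V, ∠V_total = 49.5°.

V_total = 217.1∠49.5° V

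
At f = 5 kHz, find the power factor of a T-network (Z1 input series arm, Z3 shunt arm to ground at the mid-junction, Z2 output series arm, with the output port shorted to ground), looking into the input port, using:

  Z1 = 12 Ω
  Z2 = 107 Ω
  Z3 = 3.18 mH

Step 1 — Angular frequency: ω = 2π·f = 2π·5000 = 3.142e+04 rad/s.
Step 2 — Component impedances:
  Z1: Z = R = 12 Ω
  Z2: Z = R = 107 Ω
  Z3: Z = jωL = j·3.142e+04·0.00318 = 0 + j99.9 Ω
Step 3 — With the output port shorted to ground, the output series arm Z2 runs from the junction to ground; the shunt arm Z3 also runs from the junction to ground. They appear in parallel: Z3 || Z2 = 49.83 + j53.37 Ω.
Step 4 — Series with input arm Z1: Z_in = Z1 + (Z3 || Z2) = 61.83 + j53.37 Ω = 81.68∠40.8° Ω.
Step 5 — Power factor: PF = cos(φ) = Re(Z)/|Z| = 61.83/81.68 = 0.757.
Step 6 — Type: Im(Z) = 53.37 ⇒ lagging (phase φ = 40.8°).

PF = 0.757 (lagging, φ = 40.8°)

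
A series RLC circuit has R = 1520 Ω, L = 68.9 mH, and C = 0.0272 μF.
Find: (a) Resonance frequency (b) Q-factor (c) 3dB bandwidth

Step 1 — Resonance condition Im(Z)=0 gives ω₀ = 1/√(LC).
Step 2 — ω₀ = 1/√(0.0689·2.72e-08) = 2.31e+04 rad/s.
Step 3 — f₀ = ω₀/(2π) = 3676 Hz.
Step 4 — Series Q: Q = ω₀L/R = 2.31e+04·0.0689/1520 = 1.047.
Step 5 — 3dB bandwidth: Δω = ω₀/Q = 2.206e+04 rad/s; BW = Δω/(2π) = 3511 Hz.

(a) f₀ = 3676 Hz  (b) Q = 1.047  (c) BW = 3511 Hz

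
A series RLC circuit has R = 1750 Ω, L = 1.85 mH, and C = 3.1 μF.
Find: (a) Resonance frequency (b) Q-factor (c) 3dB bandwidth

Step 1 — Resonance condition Im(Z)=0 gives ω₀ = 1/√(LC).
Step 2 — ω₀ = 1/√(0.00185·3.1e-06) = 1.32e+04 rad/s.
Step 3 — f₀ = ω₀/(2π) = 2102 Hz.
Step 4 — Series Q: Q = ω₀L/R = 1.32e+04·0.00185/1750 = 0.01396.
Step 5 — 3dB bandwidth: Δω = ω₀/Q = 9.459e+05 rad/s; BW = Δω/(2π) = 1.506e+05 Hz.

(a) f₀ = 2102 Hz  (b) Q = 0.01396  (c) BW = 1.506e+05 Hz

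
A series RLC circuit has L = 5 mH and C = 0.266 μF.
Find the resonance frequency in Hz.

Step 1 — Resonance condition Im(Z)=0 gives ω₀ = 1/√(LC).
Step 2 — ω₀ = 1/√(0.005·2.66e-07) = 2.742e+04 rad/s.
Step 3 — f₀ = ω₀/(2π) = 4364 Hz.

f₀ = 4364 Hz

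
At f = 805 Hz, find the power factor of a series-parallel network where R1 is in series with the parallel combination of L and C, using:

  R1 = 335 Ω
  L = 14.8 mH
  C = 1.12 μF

Step 1 — Angular frequency: ω = 2π·f = 2π·805 = 5058 rad/s.
Step 2 — Component impedances:
  R1: Z = R = 335 Ω
  L: Z = jωL = j·5058·0.0148 = 0 + j74.86 Ω
  C: Z = 1/(jωC) = -j/(ω·C) = 0 - j176.5 Ω
Step 3 — Parallel branch: L || C = 1/(1/L + 1/C) = 0 + j130 Ω.
Step 4 — Series with R1: Z_total = R1 + (L || C) = 335 + j130 Ω = 359.3∠21.2° Ω.
Step 5 — Power factor: PF = cos(φ) = Re(Z)/|Z| = 335/359.33 = 0.9323.
Step 6 — Type: Im(Z) = 130 ⇒ lagging (phase φ = 21.2°).

PF = 0.9323 (lagging, φ = 21.2°)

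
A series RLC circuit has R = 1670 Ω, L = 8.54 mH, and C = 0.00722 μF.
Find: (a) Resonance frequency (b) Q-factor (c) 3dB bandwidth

Step 1 — Resonance: ω₀ = 1/√(LC) = 1/√(0.00854·7.22e-09) = 1.274e+05 rad/s.
Step 2 — f₀ = ω₀/(2π) = 2.027e+04 Hz.
Step 3 — Series Q: Q = ω₀L/R = 1.274e+05·0.00854/1670 = 0.6512.
Step 4 — Bandwidth: Δω = ω₀/Q = 1.956e+05 rad/s; BW = Δω/(2π) = 3.112e+04 Hz.

(a) f₀ = 2.027e+04 Hz  (b) Q = 0.6512  (c) BW = 3.112e+04 Hz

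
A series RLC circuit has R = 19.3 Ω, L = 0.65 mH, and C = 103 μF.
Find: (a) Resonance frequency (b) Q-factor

Step 1 — Resonance condition Im(Z)=0 gives ω₀ = 1/√(LC).
Step 2 — ω₀ = 1/√(0.00065·0.000103) = 3865 rad/s.
Step 3 — f₀ = ω₀/(2π) = 615.1 Hz.
Step 4 — Series Q: Q = ω₀L/R = 3865·0.00065/19.3 = 0.1302.

(a) f₀ = 615.1 Hz  (b) Q = 0.1302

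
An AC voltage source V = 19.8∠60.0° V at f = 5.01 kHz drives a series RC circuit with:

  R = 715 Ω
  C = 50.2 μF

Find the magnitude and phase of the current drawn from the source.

Step 1 — Angular frequency: ω = 2π·f = 2π·5010 = 3.148e+04 rad/s.
Step 2 — Component impedances:
  R: Z = R = 715 Ω
  C: Z = 1/(jωC) = -j/(ω·C) = 0 - j0.6328 Ω
Step 3 — Series combination: Z_total = R + C = 715 - j0.6328 Ω = 715∠-0.1° Ω.
Step 4 — Source phasor: V = 19.8∠60.0° V = 9.9 + j17.15 V.
Step 5 — Ohm's law: I = V / Z_total = (9.9 + j17.15) / (715 - j0.6328) = 0.01382 + j0.02399 A.
Step 6 — Convert to polar: |I| = 0.02769 A, ∠I = 60.1°.

I = 0.02769∠60.1° A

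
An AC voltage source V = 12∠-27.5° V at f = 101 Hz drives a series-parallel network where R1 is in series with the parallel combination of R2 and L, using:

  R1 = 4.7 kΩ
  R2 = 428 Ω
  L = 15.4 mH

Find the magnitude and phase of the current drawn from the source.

Step 1 — Angular frequency: ω = 2π·f = 2π·101 = 634.6 rad/s.
Step 2 — Component impedances:
  R1: Z = R = 4700 Ω
  R2: Z = R = 428 Ω
  L: Z = jωL = j·634.6·0.0154 = 0 + j9.773 Ω
Step 3 — Parallel branch: R2 || L = 1/(1/R2 + 1/L) = 0.223 + j9.768 Ω.
Step 4 — Series with R1: Z_total = R1 + (R2 || L) = 4700 + j9.768 Ω = 4700∠0.1° Ω.
Step 5 — Source phasor: V = 12∠-27.5° V = 10.64 - j5.541 V.
Step 6 — Ohm's law: I = V / Z_total = (10.64 - j5.541) / (4700 + j9.768) = 0.002262 - j0.001184 A.
Step 7 — Convert to polar: |I| = 0.002553 A, ∠I = -27.6°.

I = 0.002553∠-27.6° A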